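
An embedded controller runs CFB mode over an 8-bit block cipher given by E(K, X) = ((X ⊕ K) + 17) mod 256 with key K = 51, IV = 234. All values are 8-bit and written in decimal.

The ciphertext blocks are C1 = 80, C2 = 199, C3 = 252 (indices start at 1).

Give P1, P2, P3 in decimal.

P1 = 186, P2 = 179, P3 = 249

CFB decryption: P_i = C_i ⊕ E(K, C_{i−1}), with C_{0} = IV.
P1: E(K, 234) = 234; 80 ⊕ 234 = 186.
P2: E(K, 80) = 116; 199 ⊕ 116 = 179.
P3: E(K, 199) = 5; 252 ⊕ 5 = 249.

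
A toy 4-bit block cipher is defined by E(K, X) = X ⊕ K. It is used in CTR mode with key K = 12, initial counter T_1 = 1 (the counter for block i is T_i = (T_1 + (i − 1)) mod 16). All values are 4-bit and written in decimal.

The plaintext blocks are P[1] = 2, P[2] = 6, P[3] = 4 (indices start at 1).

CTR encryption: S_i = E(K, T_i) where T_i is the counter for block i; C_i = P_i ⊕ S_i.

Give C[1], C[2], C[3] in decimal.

C[1] = 15, C[2] = 8, C[3] = 11

C[1]: T = 1, S = E(K, T) = 13; 2 ⊕ 13 = 15.
C[2]: T = 2, S = E(K, T) = 14; 6 ⊕ 14 = 8.
C[3]: T = 3, S = E(K, T) = 15; 4 ⊕ 15 = 11.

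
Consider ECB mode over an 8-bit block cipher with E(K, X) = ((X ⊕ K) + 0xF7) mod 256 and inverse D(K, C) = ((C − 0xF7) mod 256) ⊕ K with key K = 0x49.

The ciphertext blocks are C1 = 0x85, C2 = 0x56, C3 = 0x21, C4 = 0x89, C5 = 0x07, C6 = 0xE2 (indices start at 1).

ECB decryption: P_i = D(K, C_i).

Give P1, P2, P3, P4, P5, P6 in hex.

P1 = 0xC7, P2 = 0x16, P3 = 0x63, P4 = 0xDB, P5 = 0x59, P6 = 0xA2

P1: D(K, 0x85) = 0xC7.
P2: D(K, 0x56) = 0x16.
P3: D(K, 0x21) = 0x63.
P4: D(K, 0x89) = 0xDB.
P5: D(K, 0x07) = 0x59.
P6: D(K, 0xE2) = 0xA2.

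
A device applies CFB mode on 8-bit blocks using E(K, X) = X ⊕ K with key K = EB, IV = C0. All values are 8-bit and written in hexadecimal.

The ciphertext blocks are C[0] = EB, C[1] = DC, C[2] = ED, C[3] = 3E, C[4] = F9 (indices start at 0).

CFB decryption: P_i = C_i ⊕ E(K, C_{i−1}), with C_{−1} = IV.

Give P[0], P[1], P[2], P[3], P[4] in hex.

P[0] = C0, P[1] = DC, P[2] = DA, P[3] = 38, P[4] = 2C

P[0]: E(K, C0) = 2B; EB ⊕ 2B = C0.
P[1]: E(K, EB) = 00; DC ⊕ 00 = DC.
P[2]: E(K, DC) = 37; ED ⊕ 37 = DA.
P[3]: E(K, ED) = 06; 3E ⊕ 06 = 38.
P[4]: E(K, 3E) = D5; F9 ⊕ D5 = 2C.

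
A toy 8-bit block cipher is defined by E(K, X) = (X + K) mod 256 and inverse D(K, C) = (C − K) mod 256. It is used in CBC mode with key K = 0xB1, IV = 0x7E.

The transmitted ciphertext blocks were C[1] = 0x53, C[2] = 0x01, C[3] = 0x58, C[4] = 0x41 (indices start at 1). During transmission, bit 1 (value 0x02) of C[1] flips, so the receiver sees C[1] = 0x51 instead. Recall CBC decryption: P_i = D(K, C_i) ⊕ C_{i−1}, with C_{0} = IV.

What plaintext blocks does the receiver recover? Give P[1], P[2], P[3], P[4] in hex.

P[1] = 0xDE, P[2] = 0x01, P[3] = 0xA6, P[4] = 0xC8

Only C[1] changed, to 0x51. In CBC, a change in C_i garbles P_i and flips the same bit in P_{i+1}. Decrypting the received ciphertext:
P[1]: D(K, 0x51) = 0xA0; 0xA0 ⊕ 0x7E = 0xDE.
P[2]: D(K, 0x01) = 0x50; 0x50 ⊕ 0x51 = 0x01.
P[3]: D(K, 0x58) = 0xA7; 0xA7 ⊕ 0x01 = 0xA6.
P[4]: D(K, 0x41) = 0x90; 0x90 ⊕ 0x58 = 0xC8.
Blocks that differ from the original plaintext: P[1], P[2].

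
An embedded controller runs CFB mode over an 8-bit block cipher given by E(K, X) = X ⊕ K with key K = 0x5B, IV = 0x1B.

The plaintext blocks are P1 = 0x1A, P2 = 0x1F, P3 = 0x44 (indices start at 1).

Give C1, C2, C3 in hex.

C1 = 0x5A, C2 = 0x1E, C3 = 0x01

CFB encryption: C_i = P_i ⊕ E(K, C_{i−1}), with C_{0} = IV.
C1: E(K, 0x1B) = 0x40; 0x1A ⊕ 0x40 = 0x5A.
C2: E(K, 0x5A) = 0x01; 0x1F ⊕ 0x01 = 0x1E.
C3: E(K, 0x1E) = 0x45; 0x44 ⊕ 0x45 = 0x01.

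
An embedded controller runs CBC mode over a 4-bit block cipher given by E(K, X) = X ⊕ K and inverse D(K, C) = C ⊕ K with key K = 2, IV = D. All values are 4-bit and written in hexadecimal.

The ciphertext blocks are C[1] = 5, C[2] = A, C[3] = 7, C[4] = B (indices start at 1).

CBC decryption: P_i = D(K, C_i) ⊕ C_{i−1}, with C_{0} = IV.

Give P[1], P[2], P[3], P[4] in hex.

P[1]: D(K, 5) = 7; 7 ⊕ D = A.
P[2]: D(K, A) = 8; 8 ⊕ 5 = D.
P[3]: D(K, 7) = 5; 5 ⊕ A = F.
P[4]: D(K, B) = 9; 9 ⊕ 7 = E.

P[1] = A, P[2] = D, P[3] = F, P[4] = E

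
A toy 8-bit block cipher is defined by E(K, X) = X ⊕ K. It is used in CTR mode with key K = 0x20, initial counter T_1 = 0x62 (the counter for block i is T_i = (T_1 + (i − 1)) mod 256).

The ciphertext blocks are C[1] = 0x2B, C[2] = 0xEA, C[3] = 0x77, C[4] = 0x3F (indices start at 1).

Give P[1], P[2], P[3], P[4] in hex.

CTR decryption: S_i = E(K, T_i) where T_i is the counter for block i; P_i = C_i ⊕ S_i.
P[1]: T = 0x62, S = E(K, T) = 0x42; 0x2B ⊕ 0x42 = 0x69.
P[2]: T = 0x63, S = E(K, T) = 0x43; 0xEA ⊕ 0x43 = 0xA9.
P[3]: T = 0x64, S = E(K, T) = 0x44; 0x77 ⊕ 0x44 = 0x33.
P[4]: T = 0x65, S = E(K, T) = 0x45; 0x3F ⊕ 0x45 = 0x7A.

P[1] = 0x69, P[2] = 0xA9, P[3] = 0x33, P[4] = 0x7A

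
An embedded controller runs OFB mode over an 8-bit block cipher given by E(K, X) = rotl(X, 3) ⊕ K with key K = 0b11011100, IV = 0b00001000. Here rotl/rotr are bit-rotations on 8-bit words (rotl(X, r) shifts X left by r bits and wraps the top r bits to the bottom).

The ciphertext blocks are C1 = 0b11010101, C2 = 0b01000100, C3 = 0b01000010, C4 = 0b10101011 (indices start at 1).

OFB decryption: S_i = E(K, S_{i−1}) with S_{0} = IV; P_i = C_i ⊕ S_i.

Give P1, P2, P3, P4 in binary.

P1: S = E(K, 0b00001000) = 0b10011100; 0b11010101 ⊕ 0b10011100 = 0b01001001.
P2: S = E(K, 0b10011100) = 0b00111000; 0b01000100 ⊕ 0b00111000 = 0b01111100.
P3: S = E(K, 0b00111000) = 0b00011101; 0b01000010 ⊕ 0b00011101 = 0b01011111.
P4: S = E(K, 0b00011101) = 0b00110100; 0b10101011 ⊕ 0b00110100 = 0b10011111.

P1 = 0b01001001, P2 = 0b01111100, P3 = 0b01011111, P4 = 0b10011111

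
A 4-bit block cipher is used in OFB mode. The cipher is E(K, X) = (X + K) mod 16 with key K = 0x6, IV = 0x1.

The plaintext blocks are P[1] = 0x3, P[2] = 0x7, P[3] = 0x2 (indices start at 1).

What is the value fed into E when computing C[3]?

0xD

OFB encryption: S_i = E(K, S_{i−1}) with S_{0} = IV; C_i = P_i ⊕ S_i.
C[1]: S = E(K, 0x1) = 0x7; 0x3 ⊕ 0x7 = 0x4.
C[2]: S = E(K, 0x7) = 0xD; 0x7 ⊕ 0xD = 0xA.
C[3]: S = E(K, 0xD) = 0x3; 0x2 ⊕ 0x3 = 0x1.
So the input to E for block [3] is 0xD.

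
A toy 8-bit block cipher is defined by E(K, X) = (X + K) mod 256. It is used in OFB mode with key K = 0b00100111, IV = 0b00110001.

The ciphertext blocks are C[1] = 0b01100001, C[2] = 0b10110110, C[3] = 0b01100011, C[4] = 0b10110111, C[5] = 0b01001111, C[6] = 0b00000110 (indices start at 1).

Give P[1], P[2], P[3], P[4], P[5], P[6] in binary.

P[1] = 0b00111001, P[2] = 0b11001001, P[3] = 0b11000101, P[4] = 0b01111010, P[5] = 0b10111011, P[6] = 0b00011101

OFB decryption: S_i = E(K, S_{i−1}) with S_{0} = IV; P_i = C_i ⊕ S_i.
P[1]: S = E(K, 0b00110001) = 0b01011000; 0b01100001 ⊕ 0b01011000 = 0b00111001.
P[2]: S = E(K, 0b01011000) = 0b01111111; 0b10110110 ⊕ 0b01111111 = 0b11001001.
P[3]: S = E(K, 0b01111111) = 0b10100110; 0b01100011 ⊕ 0b10100110 = 0b11000101.
P[4]: S = E(K, 0b10100110) = 0b11001101; 0b10110111 ⊕ 0b11001101 = 0b01111010.
P[5]: S = E(K, 0b11001101) = 0b11110100; 0b01001111 ⊕ 0b11110100 = 0b10111011.
P[6]: S = E(K, 0b11110100) = 0b00011011; 0b00000110 ⊕ 0b00011011 = 0b00011101.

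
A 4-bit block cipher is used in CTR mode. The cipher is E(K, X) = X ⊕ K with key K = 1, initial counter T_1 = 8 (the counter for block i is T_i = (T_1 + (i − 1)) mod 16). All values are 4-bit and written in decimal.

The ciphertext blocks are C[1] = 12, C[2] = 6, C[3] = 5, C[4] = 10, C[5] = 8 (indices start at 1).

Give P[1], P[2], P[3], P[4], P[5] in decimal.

CTR decryption: S_i = E(K, T_i) where T_i is the counter for block i; P_i = C_i ⊕ S_i.
P[1]: T = 8, S = E(K, T) = 9; 12 ⊕ 9 = 5.
P[2]: T = 9, S = E(K, T) = 8; 6 ⊕ 8 = 14.
P[3]: T = 10, S = E(K, T) = 11; 5 ⊕ 11 = 14.
P[4]: T = 11, S = E(K, T) = 10; 10 ⊕ 10 = 0.
P[5]: T = 12, S = E(K, T) = 13; 8 ⊕ 13 = 5.

P[1] = 5, P[2] = 14, P[3] = 14, P[4] = 0, P[5] = 5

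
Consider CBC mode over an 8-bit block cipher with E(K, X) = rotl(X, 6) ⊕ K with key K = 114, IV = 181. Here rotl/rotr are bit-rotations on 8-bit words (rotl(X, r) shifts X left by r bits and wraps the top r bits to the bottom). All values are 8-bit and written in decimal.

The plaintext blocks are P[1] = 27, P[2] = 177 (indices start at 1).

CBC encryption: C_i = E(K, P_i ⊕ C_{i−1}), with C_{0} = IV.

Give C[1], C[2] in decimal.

C[1]: P[1] ⊕ 181 = 174; E(K, 174) = 217.
C[2]: P[2] ⊕ 217 = 104; E(K, 104) = 104.

C[1] = 217, C[2] = 104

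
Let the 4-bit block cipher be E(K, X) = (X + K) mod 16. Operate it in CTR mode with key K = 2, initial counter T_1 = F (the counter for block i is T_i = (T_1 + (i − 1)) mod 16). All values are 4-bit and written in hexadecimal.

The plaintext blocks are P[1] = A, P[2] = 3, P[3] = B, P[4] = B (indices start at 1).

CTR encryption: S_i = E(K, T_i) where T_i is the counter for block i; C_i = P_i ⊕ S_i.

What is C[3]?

C[3] = 8

C[1]: T = F, S = E(K, T) = 1; A ⊕ 1 = B.
C[2]: T = 0, S = E(K, T) = 2; 3 ⊕ 2 = 1.
C[3]: T = 1, S = E(K, T) = 3; B ⊕ 3 = 8.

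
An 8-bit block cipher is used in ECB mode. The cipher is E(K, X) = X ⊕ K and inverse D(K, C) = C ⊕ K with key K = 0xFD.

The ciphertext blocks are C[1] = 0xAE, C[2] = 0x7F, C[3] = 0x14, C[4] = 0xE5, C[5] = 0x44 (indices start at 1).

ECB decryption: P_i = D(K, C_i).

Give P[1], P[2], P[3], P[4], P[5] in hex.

P[1] = 0x53, P[2] = 0x82, P[3] = 0xE9, P[4] = 0x18, P[5] = 0xB9

P[1]: D(K, 0xAE) = 0x53.
P[2]: D(K, 0x7F) = 0x82.
P[3]: D(K, 0x14) = 0xE9.
P[4]: D(K, 0xE5) = 0x18.
P[5]: D(K, 0x44) = 0xB9.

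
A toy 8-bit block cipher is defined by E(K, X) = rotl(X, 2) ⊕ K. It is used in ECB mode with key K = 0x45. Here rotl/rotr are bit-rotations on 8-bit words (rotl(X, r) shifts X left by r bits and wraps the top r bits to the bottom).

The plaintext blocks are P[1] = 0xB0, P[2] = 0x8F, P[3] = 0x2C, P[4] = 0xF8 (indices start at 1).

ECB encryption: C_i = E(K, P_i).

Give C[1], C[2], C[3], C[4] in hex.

C[1]: E(K, 0xB0) = 0x87.
C[2]: E(K, 0x8F) = 0x7B.
C[3]: E(K, 0x2C) = 0xF5.
C[4]: E(K, 0xF8) = 0xA6.

C[1] = 0x87, C[2] = 0x7B, C[3] = 0xF5, C[4] = 0xA6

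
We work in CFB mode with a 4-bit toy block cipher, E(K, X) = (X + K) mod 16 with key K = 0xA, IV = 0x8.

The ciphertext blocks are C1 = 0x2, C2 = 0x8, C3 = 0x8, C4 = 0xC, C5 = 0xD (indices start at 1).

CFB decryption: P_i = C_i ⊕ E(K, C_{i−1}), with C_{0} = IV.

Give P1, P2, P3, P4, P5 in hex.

P1: E(K, 0x8) = 0x2; 0x2 ⊕ 0x2 = 0x0.
P2: E(K, 0x2) = 0xC; 0x8 ⊕ 0xC = 0x4.
P3: E(K, 0x8) = 0x2; 0x8 ⊕ 0x2 = 0xA.
P4: E(K, 0x8) = 0x2; 0xC ⊕ 0x2 = 0xE.
P5: E(K, 0xC) = 0x6; 0xD ⊕ 0x6 = 0xB.

P1 = 0x0, P2 = 0x4, P3 = 0xA, P4 = 0xE, P5 = 0xB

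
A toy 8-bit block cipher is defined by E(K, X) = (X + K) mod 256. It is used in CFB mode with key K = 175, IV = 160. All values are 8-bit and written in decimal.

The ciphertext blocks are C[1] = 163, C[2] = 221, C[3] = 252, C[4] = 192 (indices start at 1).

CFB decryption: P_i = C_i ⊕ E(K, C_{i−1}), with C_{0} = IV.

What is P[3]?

P[3]: E(K, 221) = 140; 252 ⊕ 140 = 112.

P[3] = 112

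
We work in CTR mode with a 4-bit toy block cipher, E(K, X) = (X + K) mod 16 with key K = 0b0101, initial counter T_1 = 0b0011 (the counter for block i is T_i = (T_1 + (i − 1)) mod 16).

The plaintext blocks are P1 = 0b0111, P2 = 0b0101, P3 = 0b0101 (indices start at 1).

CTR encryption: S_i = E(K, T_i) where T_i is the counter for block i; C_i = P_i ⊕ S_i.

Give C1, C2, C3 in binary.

C1 = 0b1111, C2 = 0b1100, C3 = 0b1111

C1: T = 0b0011, S = E(K, T) = 0b1000; 0b0111 ⊕ 0b1000 = 0b1111.
C2: T = 0b0100, S = E(K, T) = 0b1001; 0b0101 ⊕ 0b1001 = 0b1100.
C3: T = 0b0101, S = E(K, T) = 0b1010; 0b0101 ⊕ 0b1010 = 0b1111.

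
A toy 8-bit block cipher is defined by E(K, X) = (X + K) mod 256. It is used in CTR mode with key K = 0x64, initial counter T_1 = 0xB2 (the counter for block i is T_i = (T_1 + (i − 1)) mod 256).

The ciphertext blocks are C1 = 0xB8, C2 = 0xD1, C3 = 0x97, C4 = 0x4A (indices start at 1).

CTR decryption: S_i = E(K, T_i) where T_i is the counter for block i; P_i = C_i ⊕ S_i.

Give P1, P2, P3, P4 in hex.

P1 = 0xAE, P2 = 0xC6, P3 = 0x8F, P4 = 0x53

P1: T = 0xB2, S = E(K, T) = 0x16; 0xB8 ⊕ 0x16 = 0xAE.
P2: T = 0xB3, S = E(K, T) = 0x17; 0xD1 ⊕ 0x17 = 0xC6.
P3: T = 0xB4, S = E(K, T) = 0x18; 0x97 ⊕ 0x18 = 0x8F.
P4: T = 0xB5, S = E(K, T) = 0x19; 0x4A ⊕ 0x19 = 0x53.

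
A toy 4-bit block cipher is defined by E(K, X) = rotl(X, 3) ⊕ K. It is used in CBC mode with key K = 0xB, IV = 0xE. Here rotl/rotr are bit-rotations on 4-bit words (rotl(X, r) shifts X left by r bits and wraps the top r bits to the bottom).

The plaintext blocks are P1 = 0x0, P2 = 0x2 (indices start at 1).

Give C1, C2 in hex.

CBC encryption: C_i = E(K, P_i ⊕ C_{i−1}), with C_{0} = IV.
C1: P1 ⊕ 0xE = 0xE; E(K, 0xE) = 0xC.
C2: P2 ⊕ 0xC = 0xE; E(K, 0xE) = 0xC.

C1 = 0xC, C2 = 0xC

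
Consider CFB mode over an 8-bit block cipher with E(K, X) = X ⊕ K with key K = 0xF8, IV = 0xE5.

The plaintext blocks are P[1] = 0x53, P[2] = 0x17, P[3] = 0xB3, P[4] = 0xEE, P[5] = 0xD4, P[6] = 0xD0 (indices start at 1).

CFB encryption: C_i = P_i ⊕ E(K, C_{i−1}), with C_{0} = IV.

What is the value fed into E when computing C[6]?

C[1]: E(K, 0xE5) = 0x1D; 0x53 ⊕ 0x1D = 0x4E.
C[2]: E(K, 0x4E) = 0xB6; 0x17 ⊕ 0xB6 = 0xA1.
C[3]: E(K, 0xA1) = 0x59; 0xB3 ⊕ 0x59 = 0xEA.
C[4]: E(K, 0xEA) = 0x12; 0xEE ⊕ 0x12 = 0xFC.
C[5]: E(K, 0xFC) = 0x04; 0xD4 ⊕ 0x04 = 0xD0.
C[6]: E(K, 0xD0) = 0x28; 0xD0 ⊕ 0x28 = 0xF8.
So the input to E for block [6] is 0xD0.

0xD0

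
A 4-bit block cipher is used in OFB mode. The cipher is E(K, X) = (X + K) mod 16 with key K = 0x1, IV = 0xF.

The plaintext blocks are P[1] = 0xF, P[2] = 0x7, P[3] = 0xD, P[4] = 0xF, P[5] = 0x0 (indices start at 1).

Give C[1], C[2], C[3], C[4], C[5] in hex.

OFB encryption: S_i = E(K, S_{i−1}) with S_{0} = IV; C_i = P_i ⊕ S_i.
C[1]: S = E(K, 0xF) = 0x0; 0xF ⊕ 0x0 = 0xF.
C[2]: S = E(K, 0x0) = 0x1; 0x7 ⊕ 0x1 = 0x6.
C[3]: S = E(K, 0x1) = 0x2; 0xD ⊕ 0x2 = 0xF.
C[4]: S = E(K, 0x2) = 0x3; 0xF ⊕ 0x3 = 0xC.
C[5]: S = E(K, 0x3) = 0x4; 0x0 ⊕ 0x4 = 0x4.

C[1] = 0xF, C[2] = 0x6, C[3] = 0xF, C[4] = 0xC, C[5] = 0x4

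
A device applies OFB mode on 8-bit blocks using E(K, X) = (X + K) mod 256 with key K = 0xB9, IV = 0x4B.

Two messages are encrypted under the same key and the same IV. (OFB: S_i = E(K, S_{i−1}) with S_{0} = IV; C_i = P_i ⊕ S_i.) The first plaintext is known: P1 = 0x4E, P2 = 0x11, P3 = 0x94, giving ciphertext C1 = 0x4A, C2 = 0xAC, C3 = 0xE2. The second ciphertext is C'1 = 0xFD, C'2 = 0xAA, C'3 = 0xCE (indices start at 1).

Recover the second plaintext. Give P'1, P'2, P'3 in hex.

In OFB with a reused IV, both messages share the same keystream S_i, so C_i ⊕ C'_i = P_i ⊕ P'_i and thus P'_i = P_i ⊕ C_i ⊕ C'_i.
P'1: 0x4E ⊕ 0x4A ⊕ 0xFD = 0xF9.
P'2: 0x11 ⊕ 0xAC ⊕ 0xAA = 0x17.
P'3: 0x94 ⊕ 0xE2 ⊕ 0xCE = 0xB8.

P'1 = 0xF9, P'2 = 0x17, P'3 = 0xB8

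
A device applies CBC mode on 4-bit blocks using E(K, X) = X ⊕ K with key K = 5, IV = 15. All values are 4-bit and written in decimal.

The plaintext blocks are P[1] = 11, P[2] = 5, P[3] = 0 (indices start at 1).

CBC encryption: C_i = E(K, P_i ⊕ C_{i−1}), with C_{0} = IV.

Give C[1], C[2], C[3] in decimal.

C[1] = 1, C[2] = 1, C[3] = 4

C[1]: P[1] ⊕ 15 = 4; E(K, 4) = 1.
C[2]: P[2] ⊕ 1 = 4; E(K, 4) = 1.
C[3]: P[3] ⊕ 1 = 1; E(K, 1) = 4.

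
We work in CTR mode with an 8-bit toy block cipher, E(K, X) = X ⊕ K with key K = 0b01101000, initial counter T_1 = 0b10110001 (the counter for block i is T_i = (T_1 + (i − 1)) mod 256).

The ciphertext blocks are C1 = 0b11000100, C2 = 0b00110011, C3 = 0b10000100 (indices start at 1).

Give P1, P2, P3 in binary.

P1 = 0b00011101, P2 = 0b11101001, P3 = 0b01011111

CTR decryption: S_i = E(K, T_i) where T_i is the counter for block i; P_i = C_i ⊕ S_i.
P1: T = 0b10110001, S = E(K, T) = 0b11011001; 0b11000100 ⊕ 0b11011001 = 0b00011101.
P2: T = 0b10110010, S = E(K, T) = 0b11011010; 0b00110011 ⊕ 0b11011010 = 0b11101001.
P3: T = 0b10110011, S = E(K, T) = 0b11011011; 0b10000100 ⊕ 0b11011011 = 0b01011111.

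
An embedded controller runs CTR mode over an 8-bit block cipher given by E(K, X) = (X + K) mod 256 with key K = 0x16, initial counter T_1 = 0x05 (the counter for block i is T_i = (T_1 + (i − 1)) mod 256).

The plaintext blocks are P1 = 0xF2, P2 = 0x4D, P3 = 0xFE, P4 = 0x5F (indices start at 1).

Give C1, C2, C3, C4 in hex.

C1 = 0xE9, C2 = 0x51, C3 = 0xE3, C4 = 0x41

CTR encryption: S_i = E(K, T_i) where T_i is the counter for block i; C_i = P_i ⊕ S_i.
C1: T = 0x05, S = E(K, T) = 0x1B; 0xF2 ⊕ 0x1B = 0xE9.
C2: T = 0x06, S = E(K, T) = 0x1C; 0x4D ⊕ 0x1C = 0x51.
C3: T = 0x07, S = E(K, T) = 0x1D; 0xFE ⊕ 0x1D = 0xE3.
C4: T = 0x08, S = E(K, T) = 0x1E; 0x5F ⊕ 0x1E = 0x41.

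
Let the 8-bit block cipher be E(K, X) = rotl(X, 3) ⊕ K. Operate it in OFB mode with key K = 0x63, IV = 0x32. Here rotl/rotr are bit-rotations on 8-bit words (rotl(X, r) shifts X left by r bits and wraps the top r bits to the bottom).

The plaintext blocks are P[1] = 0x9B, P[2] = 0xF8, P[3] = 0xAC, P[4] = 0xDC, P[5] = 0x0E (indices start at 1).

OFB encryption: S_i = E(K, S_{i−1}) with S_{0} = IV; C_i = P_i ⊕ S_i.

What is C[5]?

C[5] = 0x47

C[1]: S = E(K, 0x32) = 0xF2; 0x9B ⊕ 0xF2 = 0x69.
C[2]: S = E(K, 0xF2) = 0xF4; 0xF8 ⊕ 0xF4 = 0x0C.
C[3]: S = E(K, 0xF4) = 0xC4; 0xAC ⊕ 0xC4 = 0x68.
C[4]: S = E(K, 0xC4) = 0x45; 0xDC ⊕ 0x45 = 0x99.
C[5]: S = E(K, 0x45) = 0x49; 0x0E ⊕ 0x49 = 0x47.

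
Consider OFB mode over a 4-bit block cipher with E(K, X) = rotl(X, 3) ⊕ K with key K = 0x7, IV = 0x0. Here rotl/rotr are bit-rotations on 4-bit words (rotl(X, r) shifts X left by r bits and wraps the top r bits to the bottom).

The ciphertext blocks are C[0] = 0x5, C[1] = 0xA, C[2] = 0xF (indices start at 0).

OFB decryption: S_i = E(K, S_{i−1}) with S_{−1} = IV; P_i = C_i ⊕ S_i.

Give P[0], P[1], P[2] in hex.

P[0] = 0x2, P[1] = 0x6, P[2] = 0xE

P[0]: S = E(K, 0x0) = 0x7; 0x5 ⊕ 0x7 = 0x2.
P[1]: S = E(K, 0x7) = 0xC; 0xA ⊕ 0xC = 0x6.
P[2]: S = E(K, 0xC) = 0x1; 0xF ⊕ 0x1 = 0xE.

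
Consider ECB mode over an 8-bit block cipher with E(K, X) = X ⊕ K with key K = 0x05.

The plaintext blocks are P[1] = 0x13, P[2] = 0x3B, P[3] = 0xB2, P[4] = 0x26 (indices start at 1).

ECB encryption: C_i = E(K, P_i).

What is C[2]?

C[2]: E(K, 0x3B) = 0x3E.

C[2] = 0x3E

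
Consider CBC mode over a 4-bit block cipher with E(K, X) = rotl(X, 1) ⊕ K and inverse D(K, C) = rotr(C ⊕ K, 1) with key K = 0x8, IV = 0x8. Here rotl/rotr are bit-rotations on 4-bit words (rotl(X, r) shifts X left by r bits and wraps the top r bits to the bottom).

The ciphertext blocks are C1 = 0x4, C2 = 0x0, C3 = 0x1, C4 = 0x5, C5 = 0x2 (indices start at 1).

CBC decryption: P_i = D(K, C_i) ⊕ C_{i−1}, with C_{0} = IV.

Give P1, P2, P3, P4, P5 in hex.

P1: D(K, 0x4) = 0x6; 0x6 ⊕ 0x8 = 0xE.
P2: D(K, 0x0) = 0x4; 0x4 ⊕ 0x4 = 0x0.
P3: D(K, 0x1) = 0xC; 0xC ⊕ 0x0 = 0xC.
P4: D(K, 0x5) = 0xE; 0xE ⊕ 0x1 = 0xF.
P5: D(K, 0x2) = 0x5; 0x5 ⊕ 0x5 = 0x0.

P1 = 0xE, P2 = 0x0, P3 = 0xC, P4 = 0xF, P5 = 0x0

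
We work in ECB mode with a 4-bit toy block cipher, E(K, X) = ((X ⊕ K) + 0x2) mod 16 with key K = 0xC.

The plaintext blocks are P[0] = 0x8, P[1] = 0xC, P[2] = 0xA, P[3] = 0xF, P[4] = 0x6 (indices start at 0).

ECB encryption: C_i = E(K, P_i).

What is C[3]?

C[3] = 0x5

C[3]: E(K, 0xF) = 0x5.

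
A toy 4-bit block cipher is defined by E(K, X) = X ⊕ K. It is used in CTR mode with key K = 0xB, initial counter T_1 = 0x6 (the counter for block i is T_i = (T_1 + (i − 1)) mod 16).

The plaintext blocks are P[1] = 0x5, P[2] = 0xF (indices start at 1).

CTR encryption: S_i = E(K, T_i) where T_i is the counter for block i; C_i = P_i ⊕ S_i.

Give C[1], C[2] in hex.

C[1]: T = 0x6, S = E(K, T) = 0xD; 0x5 ⊕ 0xD = 0x8.
C[2]: T = 0x7, S = E(K, T) = 0xC; 0xF ⊕ 0xC = 0x3.

C[1] = 0x8, C[2] = 0x3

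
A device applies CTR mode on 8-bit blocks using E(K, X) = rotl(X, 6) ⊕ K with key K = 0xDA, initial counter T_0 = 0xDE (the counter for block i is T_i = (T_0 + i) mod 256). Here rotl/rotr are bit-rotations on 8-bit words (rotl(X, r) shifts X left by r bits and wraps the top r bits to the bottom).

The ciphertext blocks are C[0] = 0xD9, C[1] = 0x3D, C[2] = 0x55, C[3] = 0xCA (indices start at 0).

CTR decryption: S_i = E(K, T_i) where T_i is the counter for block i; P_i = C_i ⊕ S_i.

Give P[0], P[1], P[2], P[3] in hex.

P[0]: T = 0xDE, S = E(K, T) = 0x6D; 0xD9 ⊕ 0x6D = 0xB4.
P[1]: T = 0xDF, S = E(K, T) = 0x2D; 0x3D ⊕ 0x2D = 0x10.
P[2]: T = 0xE0, S = E(K, T) = 0xE2; 0x55 ⊕ 0xE2 = 0xB7.
P[3]: T = 0xE1, S = E(K, T) = 0xA2; 0xCA ⊕ 0xA2 = 0x68.

P[0] = 0xB4, P[1] = 0x10, P[2] = 0xB7, P[3] = 0x68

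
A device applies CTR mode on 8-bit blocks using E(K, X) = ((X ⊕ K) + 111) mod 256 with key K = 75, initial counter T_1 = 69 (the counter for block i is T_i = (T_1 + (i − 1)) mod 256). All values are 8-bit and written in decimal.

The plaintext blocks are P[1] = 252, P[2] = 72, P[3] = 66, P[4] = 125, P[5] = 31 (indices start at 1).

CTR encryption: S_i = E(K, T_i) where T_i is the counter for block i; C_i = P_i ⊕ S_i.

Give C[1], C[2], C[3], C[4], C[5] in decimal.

C[1]: T = 69, S = E(K, T) = 125; 252 ⊕ 125 = 129.
C[2]: T = 70, S = E(K, T) = 124; 72 ⊕ 124 = 52.
C[3]: T = 71, S = E(K, T) = 123; 66 ⊕ 123 = 57.
C[4]: T = 72, S = E(K, T) = 114; 125 ⊕ 114 = 15.
C[5]: T = 73, S = E(K, T) = 113; 31 ⊕ 113 = 110.

C[1] = 129, C[2] = 52, C[3] = 57, C[4] = 15, C[5] = 110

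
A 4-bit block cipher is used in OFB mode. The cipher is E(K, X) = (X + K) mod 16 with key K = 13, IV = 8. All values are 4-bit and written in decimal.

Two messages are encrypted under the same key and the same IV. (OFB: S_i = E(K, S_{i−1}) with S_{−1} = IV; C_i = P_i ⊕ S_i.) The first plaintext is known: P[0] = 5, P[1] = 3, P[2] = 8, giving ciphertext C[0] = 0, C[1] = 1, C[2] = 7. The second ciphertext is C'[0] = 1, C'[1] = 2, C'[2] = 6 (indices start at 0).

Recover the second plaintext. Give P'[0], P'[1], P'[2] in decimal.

P'[0] = 4, P'[1] = 0, P'[2] = 9

In OFB with a reused IV, both messages share the same keystream S_i, so C_i ⊕ C'_i = P_i ⊕ P'_i and thus P'_i = P_i ⊕ C_i ⊕ C'_i.
P'[0]: 5 ⊕ 0 ⊕ 1 = 4.
P'[1]: 3 ⊕ 1 ⊕ 2 = 0.
P'[2]: 8 ⊕ 7 ⊕ 6 = 9.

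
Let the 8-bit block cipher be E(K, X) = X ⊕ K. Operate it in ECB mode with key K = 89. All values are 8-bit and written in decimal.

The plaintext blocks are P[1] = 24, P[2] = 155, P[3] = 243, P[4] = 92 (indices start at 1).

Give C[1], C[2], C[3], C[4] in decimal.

C[1] = 65, C[2] = 194, C[3] = 170, C[4] = 5

ECB encryption: C_i = E(K, P_i).
C[1]: E(K, 24) = 65.
C[2]: E(K, 155) = 194.
C[3]: E(K, 243) = 170.
C[4]: E(K, 92) = 5.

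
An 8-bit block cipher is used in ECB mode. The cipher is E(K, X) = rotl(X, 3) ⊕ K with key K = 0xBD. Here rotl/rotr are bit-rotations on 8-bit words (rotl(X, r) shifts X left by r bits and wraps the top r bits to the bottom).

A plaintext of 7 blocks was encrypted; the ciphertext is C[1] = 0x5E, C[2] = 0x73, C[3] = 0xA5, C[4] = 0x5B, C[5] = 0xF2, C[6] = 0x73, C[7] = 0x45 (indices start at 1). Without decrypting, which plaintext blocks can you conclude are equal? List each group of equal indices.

ECB encrypts each block independently with the same key, so equal ciphertext blocks imply equal plaintext blocks.
C[2] = C[6] = 0x73, so P[2] = P[6].

P[2] = P[6]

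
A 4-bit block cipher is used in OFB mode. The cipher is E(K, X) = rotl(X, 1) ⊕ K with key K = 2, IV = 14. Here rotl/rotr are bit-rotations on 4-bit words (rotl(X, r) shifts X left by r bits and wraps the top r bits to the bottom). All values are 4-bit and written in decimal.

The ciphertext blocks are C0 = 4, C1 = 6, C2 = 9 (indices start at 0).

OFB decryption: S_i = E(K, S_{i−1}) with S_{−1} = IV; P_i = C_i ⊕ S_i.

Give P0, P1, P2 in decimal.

P0: S = E(K, 14) = 15; 4 ⊕ 15 = 11.
P1: S = E(K, 15) = 13; 6 ⊕ 13 = 11.
P2: S = E(K, 13) = 9; 9 ⊕ 9 = 0.

P0 = 11, P1 = 11, P2 = 0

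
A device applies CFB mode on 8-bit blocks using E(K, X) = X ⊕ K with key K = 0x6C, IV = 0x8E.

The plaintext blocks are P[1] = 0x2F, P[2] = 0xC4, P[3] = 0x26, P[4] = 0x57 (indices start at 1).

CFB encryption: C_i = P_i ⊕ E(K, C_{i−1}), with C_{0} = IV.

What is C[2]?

C[2] = 0x65

C[1]: E(K, 0x8E) = 0xE2; 0x2F ⊕ 0xE2 = 0xCD.
C[2]: E(K, 0xCD) = 0xA1; 0xC4 ⊕ 0xA1 = 0x65.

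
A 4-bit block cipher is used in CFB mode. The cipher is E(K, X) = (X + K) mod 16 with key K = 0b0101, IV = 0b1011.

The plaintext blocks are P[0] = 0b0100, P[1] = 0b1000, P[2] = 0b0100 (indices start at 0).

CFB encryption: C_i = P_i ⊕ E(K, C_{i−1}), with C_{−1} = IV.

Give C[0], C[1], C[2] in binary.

C[0]: E(K, 0b1011) = 0b0000; 0b0100 ⊕ 0b0000 = 0b0100.
C[1]: E(K, 0b0100) = 0b1001; 0b1000 ⊕ 0b1001 = 0b0001.
C[2]: E(K, 0b0001) = 0b0110; 0b0100 ⊕ 0b0110 = 0b0010.

C[0] = 0b0100, C[1] = 0b0001, C[2] = 0b0010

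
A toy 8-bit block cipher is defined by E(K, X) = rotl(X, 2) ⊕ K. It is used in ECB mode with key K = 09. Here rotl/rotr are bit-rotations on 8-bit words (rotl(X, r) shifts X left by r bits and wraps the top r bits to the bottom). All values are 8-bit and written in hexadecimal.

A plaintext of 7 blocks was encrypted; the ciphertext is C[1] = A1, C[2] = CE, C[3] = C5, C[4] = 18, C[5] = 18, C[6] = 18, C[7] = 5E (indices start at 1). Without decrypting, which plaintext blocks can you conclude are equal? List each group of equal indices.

ECB encrypts each block independently with the same key, so equal ciphertext blocks imply equal plaintext blocks.
C[4] = C[5] = C[6] = 18, so P[4] = P[5] = P[6].

P[4] = P[5] = P[6]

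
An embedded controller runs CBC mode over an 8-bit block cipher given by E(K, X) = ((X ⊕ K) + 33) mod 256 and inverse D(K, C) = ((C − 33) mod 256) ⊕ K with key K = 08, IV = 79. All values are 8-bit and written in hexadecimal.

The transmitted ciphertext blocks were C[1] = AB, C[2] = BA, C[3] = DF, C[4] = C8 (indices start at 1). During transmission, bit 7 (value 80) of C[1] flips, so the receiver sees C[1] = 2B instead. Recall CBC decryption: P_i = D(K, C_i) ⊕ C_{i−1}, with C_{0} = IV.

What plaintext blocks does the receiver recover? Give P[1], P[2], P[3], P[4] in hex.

P[1] = 89, P[2] = A4, P[3] = 1E, P[4] = 42

Only C[1] changed, to 2B. In CBC, a change in C_i garbles P_i and flips the same bit in P_{i+1}. Decrypting the received ciphertext:
P[1]: D(K, 2B) = F0; F0 ⊕ 79 = 89.
P[2]: D(K, BA) = 8F; 8F ⊕ 2B = A4.
P[3]: D(K, DF) = A4; A4 ⊕ BA = 1E.
P[4]: D(K, C8) = 9D; 9D ⊕ DF = 42.
Blocks that differ from the original plaintext: P[1], P[2].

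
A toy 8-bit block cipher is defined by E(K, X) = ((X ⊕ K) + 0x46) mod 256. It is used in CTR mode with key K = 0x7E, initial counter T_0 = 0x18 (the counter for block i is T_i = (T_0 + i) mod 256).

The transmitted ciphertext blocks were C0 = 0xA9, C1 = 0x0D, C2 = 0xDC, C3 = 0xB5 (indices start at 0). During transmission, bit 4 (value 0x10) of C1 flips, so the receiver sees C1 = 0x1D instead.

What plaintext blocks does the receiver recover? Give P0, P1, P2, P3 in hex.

P0 = 0x05, P1 = 0xB0, P2 = 0x76, P3 = 0x1E

CTR decryption: S_i = E(K, T_i) where T_i is the counter for block i; P_i = C_i ⊕ S_i.
Only C1 changed, to 0x1D. In CTR, a change in C_i flips the same bit in P_i only; the keystream is unaffected. Decrypting the received ciphertext:
P0: T = 0x18, S = E(K, T) = 0xAC; 0xA9 ⊕ 0xAC = 0x05.
P1: T = 0x19, S = E(K, T) = 0xAD; 0x1D ⊕ 0xAD = 0xB0.
P2: T = 0x1A, S = E(K, T) = 0xAA; 0xDC ⊕ 0xAA = 0x76.
P3: T = 0x1B, S = E(K, T) = 0xAB; 0xB5 ⊕ 0xAB = 0x1E.
Blocks that differ from the original plaintext: P1.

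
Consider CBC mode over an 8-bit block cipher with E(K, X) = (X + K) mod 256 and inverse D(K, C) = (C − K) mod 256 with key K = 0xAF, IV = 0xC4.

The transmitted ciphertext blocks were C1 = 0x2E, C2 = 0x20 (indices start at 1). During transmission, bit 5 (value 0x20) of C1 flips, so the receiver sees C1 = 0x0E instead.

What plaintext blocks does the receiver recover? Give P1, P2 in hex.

P1 = 0x9B, P2 = 0x7F

CBC decryption: P_i = D(K, C_i) ⊕ C_{i−1}, with C_{0} = IV.
Only C1 changed, to 0x0E. In CBC, a change in C_i garbles P_i and flips the same bit in P_{i+1}. Decrypting the received ciphertext:
P1: D(K, 0x0E) = 0x5F; 0x5F ⊕ 0xC4 = 0x9B.
P2: D(K, 0x20) = 0x71; 0x71 ⊕ 0x0E = 0x7F.
Blocks that differ from the original plaintext: P1, P2.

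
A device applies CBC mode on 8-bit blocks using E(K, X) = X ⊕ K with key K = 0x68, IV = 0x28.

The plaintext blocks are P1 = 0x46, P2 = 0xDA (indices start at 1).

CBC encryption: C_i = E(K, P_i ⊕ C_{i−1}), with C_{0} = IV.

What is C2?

C2 = 0xB4

C1: P1 ⊕ 0x28 = 0x6E; E(K, 0x6E) = 0x06.
C2: P2 ⊕ 0x06 = 0xDC; E(K, 0xDC) = 0xB4.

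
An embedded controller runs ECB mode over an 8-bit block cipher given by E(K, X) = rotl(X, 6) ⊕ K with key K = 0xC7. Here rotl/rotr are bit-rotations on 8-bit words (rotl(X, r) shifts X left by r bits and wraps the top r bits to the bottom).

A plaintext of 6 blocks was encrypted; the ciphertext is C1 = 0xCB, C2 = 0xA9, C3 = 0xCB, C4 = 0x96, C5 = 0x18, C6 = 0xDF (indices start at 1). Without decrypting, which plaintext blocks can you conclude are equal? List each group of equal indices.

ECB encrypts each block independently with the same key, so equal ciphertext blocks imply equal plaintext blocks.
C1 = C3 = 0xCB, so P1 = P3.

P1 = P3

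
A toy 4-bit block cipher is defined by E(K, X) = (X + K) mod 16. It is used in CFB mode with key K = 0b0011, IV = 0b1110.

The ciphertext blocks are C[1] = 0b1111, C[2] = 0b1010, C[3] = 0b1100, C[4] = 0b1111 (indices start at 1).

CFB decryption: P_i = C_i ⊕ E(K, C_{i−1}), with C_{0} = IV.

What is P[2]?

P[2] = 0b1000

P[2]: E(K, 0b1111) = 0b0010; 0b1010 ⊕ 0b0010 = 0b1000.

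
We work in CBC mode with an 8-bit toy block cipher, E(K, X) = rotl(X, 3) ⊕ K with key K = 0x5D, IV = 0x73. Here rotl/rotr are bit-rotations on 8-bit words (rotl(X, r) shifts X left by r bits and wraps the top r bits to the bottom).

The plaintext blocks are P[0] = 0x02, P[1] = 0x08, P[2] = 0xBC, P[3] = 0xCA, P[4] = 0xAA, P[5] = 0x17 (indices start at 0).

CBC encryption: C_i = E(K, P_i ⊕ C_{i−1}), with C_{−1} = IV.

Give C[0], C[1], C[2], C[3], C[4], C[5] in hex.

C[0] = 0xD6, C[1] = 0xAB, C[2] = 0xE5, C[3] = 0x24, C[4] = 0x29, C[5] = 0xAC

C[0]: P[0] ⊕ 0x73 = 0x71; E(K, 0x71) = 0xD6.
C[1]: P[1] ⊕ 0xD6 = 0xDE; E(K, 0xDE) = 0xAB.
C[2]: P[2] ⊕ 0xAB = 0x17; E(K, 0x17) = 0xE5.
C[3]: P[3] ⊕ 0xE5 = 0x2F; E(K, 0x2F) = 0x24.
C[4]: P[4] ⊕ 0x24 = 0x8E; E(K, 0x8E) = 0x29.
C[5]: P[5] ⊕ 0x29 = 0x3E; E(K, 0x3E) = 0xAC.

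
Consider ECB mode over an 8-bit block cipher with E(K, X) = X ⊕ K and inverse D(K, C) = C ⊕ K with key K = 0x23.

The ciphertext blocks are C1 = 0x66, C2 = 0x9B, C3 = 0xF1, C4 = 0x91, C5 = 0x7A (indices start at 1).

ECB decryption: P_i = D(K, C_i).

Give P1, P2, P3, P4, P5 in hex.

P1 = 0x45, P2 = 0xB8, P3 = 0xD2, P4 = 0xB2, P5 = 0x59

P1: D(K, 0x66) = 0x45.
P2: D(K, 0x9B) = 0xB8.
P3: D(K, 0xF1) = 0xD2.
P4: D(K, 0x91) = 0xB2.
P5: D(K, 0x7A) = 0x59.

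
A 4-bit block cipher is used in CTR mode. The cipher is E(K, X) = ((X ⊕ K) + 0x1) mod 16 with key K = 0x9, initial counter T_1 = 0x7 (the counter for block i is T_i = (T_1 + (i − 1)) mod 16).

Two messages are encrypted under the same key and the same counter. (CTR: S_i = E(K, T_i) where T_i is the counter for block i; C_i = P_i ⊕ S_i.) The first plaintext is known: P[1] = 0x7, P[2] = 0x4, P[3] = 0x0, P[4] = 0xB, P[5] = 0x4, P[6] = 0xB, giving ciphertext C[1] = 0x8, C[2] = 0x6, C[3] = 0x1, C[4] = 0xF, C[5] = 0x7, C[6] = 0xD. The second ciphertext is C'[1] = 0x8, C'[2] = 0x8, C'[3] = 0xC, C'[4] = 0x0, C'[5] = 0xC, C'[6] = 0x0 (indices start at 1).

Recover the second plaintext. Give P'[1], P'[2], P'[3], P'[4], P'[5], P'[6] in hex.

In CTR with a reused counter, both messages share the same keystream S_i, so C_i ⊕ C'_i = P_i ⊕ P'_i and thus P'_i = P_i ⊕ C_i ⊕ C'_i.
P'[1]: 0x7 ⊕ 0x8 ⊕ 0x8 = 0x7.
P'[2]: 0x4 ⊕ 0x6 ⊕ 0x8 = 0xA.
P'[3]: 0x0 ⊕ 0x1 ⊕ 0xC = 0xD.
P'[4]: 0xB ⊕ 0xF ⊕ 0x0 = 0x4.
P'[5]: 0x4 ⊕ 0x7 ⊕ 0xC = 0xF.
P'[6]: 0xB ⊕ 0xD ⊕ 0x0 = 0x6.

P'[1] = 0x7, P'[2] = 0xA, P'[3] = 0xD, P'[4] = 0x4, P'[5] = 0xF, P'[6] = 0x6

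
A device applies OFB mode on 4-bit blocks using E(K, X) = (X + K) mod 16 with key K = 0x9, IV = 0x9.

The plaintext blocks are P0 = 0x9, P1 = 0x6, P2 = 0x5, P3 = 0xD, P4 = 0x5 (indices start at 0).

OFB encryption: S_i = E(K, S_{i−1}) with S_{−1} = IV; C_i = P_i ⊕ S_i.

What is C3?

C0: S = E(K, 0x9) = 0x2; 0x9 ⊕ 0x2 = 0xB.
C1: S = E(K, 0x2) = 0xB; 0x6 ⊕ 0xB = 0xD.
C2: S = E(K, 0xB) = 0x4; 0x5 ⊕ 0x4 = 0x1.
C3: S = E(K, 0x4) = 0xD; 0xD ⊕ 0xD = 0x0.

C3 = 0x0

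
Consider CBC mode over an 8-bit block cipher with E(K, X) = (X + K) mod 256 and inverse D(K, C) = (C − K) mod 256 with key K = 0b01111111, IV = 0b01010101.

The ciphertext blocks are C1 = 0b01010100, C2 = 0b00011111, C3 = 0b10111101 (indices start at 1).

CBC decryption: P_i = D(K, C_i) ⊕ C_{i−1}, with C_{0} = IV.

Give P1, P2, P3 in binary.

P1 = 0b10000000, P2 = 0b11110100, P3 = 0b00100001

P1: D(K, 0b01010100) = 0b11010101; 0b11010101 ⊕ 0b01010101 = 0b10000000.
P2: D(K, 0b00011111) = 0b10100000; 0b10100000 ⊕ 0b01010100 = 0b11110100.
P3: D(K, 0b10111101) = 0b00111110; 0b00111110 ⊕ 0b00011111 = 0b00100001.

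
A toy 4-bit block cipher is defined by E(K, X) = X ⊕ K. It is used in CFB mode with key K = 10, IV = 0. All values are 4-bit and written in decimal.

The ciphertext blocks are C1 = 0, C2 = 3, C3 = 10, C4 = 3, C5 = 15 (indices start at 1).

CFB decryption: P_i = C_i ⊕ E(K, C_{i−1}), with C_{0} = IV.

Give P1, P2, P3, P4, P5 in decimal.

P1 = 10, P2 = 9, P3 = 3, P4 = 3, P5 = 6

P1: E(K, 0) = 10; 0 ⊕ 10 = 10.
P2: E(K, 0) = 10; 3 ⊕ 10 = 9.
P3: E(K, 3) = 9; 10 ⊕ 9 = 3.
P4: E(K, 10) = 0; 3 ⊕ 0 = 3.
P5: E(K, 3) = 9; 15 ⊕ 9 = 6.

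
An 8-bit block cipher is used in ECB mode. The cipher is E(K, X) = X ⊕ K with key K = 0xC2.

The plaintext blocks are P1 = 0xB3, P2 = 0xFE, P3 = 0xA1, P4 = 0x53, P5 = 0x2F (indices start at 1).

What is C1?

C1 = 0x71

ECB encryption: C_i = E(K, P_i).
C1: E(K, 0xB3) = 0x71.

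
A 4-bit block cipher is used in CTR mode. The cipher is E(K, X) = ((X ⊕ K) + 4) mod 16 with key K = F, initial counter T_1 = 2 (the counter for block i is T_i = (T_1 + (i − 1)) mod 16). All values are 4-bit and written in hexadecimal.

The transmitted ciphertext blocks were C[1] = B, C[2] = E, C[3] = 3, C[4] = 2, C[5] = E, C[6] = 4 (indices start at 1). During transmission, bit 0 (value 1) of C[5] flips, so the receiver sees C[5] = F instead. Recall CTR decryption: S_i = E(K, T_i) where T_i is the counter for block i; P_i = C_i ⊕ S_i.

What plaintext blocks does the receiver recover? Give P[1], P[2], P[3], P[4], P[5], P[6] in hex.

P[1] = A, P[2] = E, P[3] = C, P[4] = C, P[5] = 2, P[6] = 8

Only C[5] changed, to F. In CTR, a change in C_i flips the same bit in P_i only; the keystream is unaffected. Decrypting the received ciphertext:
P[1]: T = 2, S = E(K, T) = 1; B ⊕ 1 = A.
P[2]: T = 3, S = E(K, T) = 0; E ⊕ 0 = E.
P[3]: T = 4, S = E(K, T) = F; 3 ⊕ F = C.
P[4]: T = 5, S = E(K, T) = E; 2 ⊕ E = C.
P[5]: T = 6, S = E(K, T) = D; F ⊕ D = 2.
P[6]: T = 7, S = E(K, T) = C; 4 ⊕ C = 8.
Blocks that differ from the original plaintext: P[5].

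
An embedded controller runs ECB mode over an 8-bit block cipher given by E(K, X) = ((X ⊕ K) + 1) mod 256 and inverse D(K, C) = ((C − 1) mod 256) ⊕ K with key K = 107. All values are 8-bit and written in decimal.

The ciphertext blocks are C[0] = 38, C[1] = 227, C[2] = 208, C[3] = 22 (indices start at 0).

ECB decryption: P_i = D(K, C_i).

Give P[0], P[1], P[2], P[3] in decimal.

P[0] = 78, P[1] = 137, P[2] = 164, P[3] = 126

P[0]: D(K, 38) = 78.
P[1]: D(K, 227) = 137.
P[2]: D(K, 208) = 164.
P[3]: D(K, 22) = 126.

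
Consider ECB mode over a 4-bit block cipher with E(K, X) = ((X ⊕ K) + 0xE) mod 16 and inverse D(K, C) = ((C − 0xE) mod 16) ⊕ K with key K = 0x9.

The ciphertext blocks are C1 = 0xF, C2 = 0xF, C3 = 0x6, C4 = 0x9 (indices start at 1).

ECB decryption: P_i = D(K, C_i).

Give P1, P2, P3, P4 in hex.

P1: D(K, 0xF) = 0x8.
P2: D(K, 0xF) = 0x8.
P3: D(K, 0x6) = 0x1.
P4: D(K, 0x9) = 0x2.

P1 = 0x8, P2 = 0x8, P3 = 0x1, P4 = 0x2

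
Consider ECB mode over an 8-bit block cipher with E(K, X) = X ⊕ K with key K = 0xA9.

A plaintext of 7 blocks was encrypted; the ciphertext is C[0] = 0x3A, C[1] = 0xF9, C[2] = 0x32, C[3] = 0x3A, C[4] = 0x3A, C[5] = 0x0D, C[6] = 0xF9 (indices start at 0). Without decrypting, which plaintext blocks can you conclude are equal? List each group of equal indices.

P[0] = P[3] = P[4]; P[1] = P[6]

ECB encrypts each block independently with the same key, so equal ciphertext blocks imply equal plaintext blocks.
C[0] = C[3] = C[4] = 0x3A, so P[0] = P[3] = P[4].
C[1] = C[6] = 0xF9, so P[1] = P[6].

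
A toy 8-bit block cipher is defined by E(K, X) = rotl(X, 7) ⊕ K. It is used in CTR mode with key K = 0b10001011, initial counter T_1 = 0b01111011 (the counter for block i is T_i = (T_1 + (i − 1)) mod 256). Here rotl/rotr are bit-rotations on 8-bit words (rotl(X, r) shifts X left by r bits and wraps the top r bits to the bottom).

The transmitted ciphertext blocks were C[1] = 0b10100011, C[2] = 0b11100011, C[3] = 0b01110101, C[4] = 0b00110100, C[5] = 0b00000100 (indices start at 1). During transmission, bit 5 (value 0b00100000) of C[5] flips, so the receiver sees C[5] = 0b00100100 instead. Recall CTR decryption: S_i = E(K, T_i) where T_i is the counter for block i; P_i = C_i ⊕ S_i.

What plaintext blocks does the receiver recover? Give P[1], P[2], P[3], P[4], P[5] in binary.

Only C[5] changed, to 0b00100100. In CTR, a change in C_i flips the same bit in P_i only; the keystream is unaffected. Decrypting the received ciphertext:
P[1]: T = 0b01111011, S = E(K, T) = 0b00110110; 0b10100011 ⊕ 0b00110110 = 0b10010101.
P[2]: T = 0b01111100, S = E(K, T) = 0b10110101; 0b11100011 ⊕ 0b10110101 = 0b01010110.
P[3]: T = 0b01111101, S = E(K, T) = 0b00110101; 0b01110101 ⊕ 0b00110101 = 0b01000000.
P[4]: T = 0b01111110, S = E(K, T) = 0b10110100; 0b00110100 ⊕ 0b10110100 = 0b10000000.
P[5]: T = 0b01111111, S = E(K, T) = 0b00110100; 0b00100100 ⊕ 0b00110100 = 0b00010000.
Blocks that differ from the original plaintext: P[5].

P[1] = 0b10010101, P[2] = 0b01010110, P[3] = 0b01000000, P[4] = 0b10000000, P[5] = 0b00010000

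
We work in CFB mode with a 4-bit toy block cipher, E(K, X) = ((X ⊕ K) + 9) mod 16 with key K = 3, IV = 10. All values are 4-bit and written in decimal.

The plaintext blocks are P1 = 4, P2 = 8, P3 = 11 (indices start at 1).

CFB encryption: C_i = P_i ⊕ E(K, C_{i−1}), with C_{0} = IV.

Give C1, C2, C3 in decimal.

C1 = 6, C2 = 6, C3 = 5

C1: E(K, 10) = 2; 4 ⊕ 2 = 6.
C2: E(K, 6) = 14; 8 ⊕ 14 = 6.
C3: E(K, 6) = 14; 11 ⊕ 14 = 5.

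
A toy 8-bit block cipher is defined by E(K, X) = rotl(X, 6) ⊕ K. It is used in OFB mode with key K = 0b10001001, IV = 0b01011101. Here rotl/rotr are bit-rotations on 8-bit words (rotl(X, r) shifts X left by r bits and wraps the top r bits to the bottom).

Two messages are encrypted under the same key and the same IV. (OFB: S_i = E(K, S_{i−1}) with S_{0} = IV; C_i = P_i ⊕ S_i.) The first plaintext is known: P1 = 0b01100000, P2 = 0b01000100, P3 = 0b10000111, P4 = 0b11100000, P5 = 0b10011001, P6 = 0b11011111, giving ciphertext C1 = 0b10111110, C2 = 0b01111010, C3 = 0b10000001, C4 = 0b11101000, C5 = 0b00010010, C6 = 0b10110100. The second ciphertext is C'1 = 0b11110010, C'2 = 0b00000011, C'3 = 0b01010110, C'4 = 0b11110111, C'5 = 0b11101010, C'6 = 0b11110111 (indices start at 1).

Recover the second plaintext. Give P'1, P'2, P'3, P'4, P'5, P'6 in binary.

P'1 = 0b00101100, P'2 = 0b00111101, P'3 = 0b01010000, P'4 = 0b11111111, P'5 = 0b01100001, P'6 = 0b10011100

In OFB with a reused IV, both messages share the same keystream S_i, so C_i ⊕ C'_i = P_i ⊕ P'_i and thus P'_i = P_i ⊕ C_i ⊕ C'_i.
P'1: 0b01100000 ⊕ 0b10111110 ⊕ 0b11110010 = 0b00101100.
P'2: 0b01000100 ⊕ 0b01111010 ⊕ 0b00000011 = 0b00111101.
P'3: 0b10000111 ⊕ 0b10000001 ⊕ 0b01010110 = 0b01010000.
P'4: 0b11100000 ⊕ 0b11101000 ⊕ 0b11110111 = 0b11111111.
P'5: 0b10011001 ⊕ 0b00010010 ⊕ 0b11101010 = 0b01100001.
P'6: 0b11011111 ⊕ 0b10110100 ⊕ 0b11110111 = 0b10011100.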